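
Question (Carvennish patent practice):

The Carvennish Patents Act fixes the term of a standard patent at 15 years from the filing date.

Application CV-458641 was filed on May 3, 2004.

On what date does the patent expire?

Filing date + 15 years → 3 May 2019.

May 3, 2019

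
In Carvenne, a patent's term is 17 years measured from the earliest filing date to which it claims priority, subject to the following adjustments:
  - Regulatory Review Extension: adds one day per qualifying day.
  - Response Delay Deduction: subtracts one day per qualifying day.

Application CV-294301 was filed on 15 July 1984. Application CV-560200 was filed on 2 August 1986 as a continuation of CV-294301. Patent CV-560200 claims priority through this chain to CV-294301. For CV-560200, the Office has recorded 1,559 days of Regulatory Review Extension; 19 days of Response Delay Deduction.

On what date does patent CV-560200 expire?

Earliest priority filing: 15 July 1984.
Base term: 15 July 1984 + 17 years → 15 July 2001.
Regulatory Review Extension: +1559 days → 21 October 2005.
Response Delay Deduction: −19 days → 2 October 2005.

October 2, 2005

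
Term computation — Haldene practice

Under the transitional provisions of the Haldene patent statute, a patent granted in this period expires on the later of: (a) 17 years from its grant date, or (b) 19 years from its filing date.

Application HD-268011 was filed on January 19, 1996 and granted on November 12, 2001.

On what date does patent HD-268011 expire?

November 12, 2018

(a) grant + 17 years → 12 November 2018.
(b) filing + 19 years → 19 January 2015.
Later of the two: 12 November 2018.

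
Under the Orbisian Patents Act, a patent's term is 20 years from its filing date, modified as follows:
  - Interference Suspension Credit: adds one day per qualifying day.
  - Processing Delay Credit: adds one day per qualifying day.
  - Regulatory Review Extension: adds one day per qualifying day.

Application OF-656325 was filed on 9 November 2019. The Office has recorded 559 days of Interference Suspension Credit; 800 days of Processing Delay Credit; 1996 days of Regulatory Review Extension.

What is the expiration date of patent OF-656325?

Base term: filing date + 20 years → 9 November 2039.
Interference Suspension Credit: +559 days → 21 May 2041.
Processing Delay Credit: +800 days → 30 July 2043.
Regulatory Review Extension: +1996 days → 15 January 2049.

2049-01-15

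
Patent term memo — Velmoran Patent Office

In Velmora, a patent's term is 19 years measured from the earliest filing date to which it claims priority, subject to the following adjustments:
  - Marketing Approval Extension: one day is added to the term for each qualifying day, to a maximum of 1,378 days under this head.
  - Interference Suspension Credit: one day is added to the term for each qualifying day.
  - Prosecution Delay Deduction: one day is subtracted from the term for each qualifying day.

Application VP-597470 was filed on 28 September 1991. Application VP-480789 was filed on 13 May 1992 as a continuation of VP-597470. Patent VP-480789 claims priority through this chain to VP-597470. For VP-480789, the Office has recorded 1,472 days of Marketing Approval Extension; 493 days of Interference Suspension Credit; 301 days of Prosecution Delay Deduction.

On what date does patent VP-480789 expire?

Earliest priority filing: 28 September 1991.
Base term: 28 September 1991 + 19 years → 28 September 2010.
Marketing Approval Extension: 1472 days claimed exceeds the 1378-day cap, so +1378 days → 7 July 2014.
Interference Suspension Credit: +493 days → 12 November 2015.
Prosecution Delay Deduction: −301 days → 15 January 2015.

2015-01-15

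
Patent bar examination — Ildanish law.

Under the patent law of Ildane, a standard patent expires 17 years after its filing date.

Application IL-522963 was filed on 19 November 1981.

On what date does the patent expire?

1998-11-19

Filing date + 17 years → 19 November 1998.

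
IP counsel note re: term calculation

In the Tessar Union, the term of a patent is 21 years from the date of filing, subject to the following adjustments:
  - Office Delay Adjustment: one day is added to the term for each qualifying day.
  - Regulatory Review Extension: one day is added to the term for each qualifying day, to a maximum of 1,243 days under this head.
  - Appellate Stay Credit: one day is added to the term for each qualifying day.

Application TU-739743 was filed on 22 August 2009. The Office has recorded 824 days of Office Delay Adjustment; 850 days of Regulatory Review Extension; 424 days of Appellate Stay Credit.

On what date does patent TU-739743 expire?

Base term: filing date + 21 years → 22 August 2030.
Office Delay Adjustment: +824 days → 23 November 2032.
Regulatory Review Extension: 850 days (within the 1243-day cap) → +850 days → 23 March 2035.
Appellate Stay Credit: +424 days → 20 May 2036.

2036-05-20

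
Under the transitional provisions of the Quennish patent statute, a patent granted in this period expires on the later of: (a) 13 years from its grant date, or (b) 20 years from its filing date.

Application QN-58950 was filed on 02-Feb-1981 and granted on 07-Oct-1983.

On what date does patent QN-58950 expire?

February 2, 2001

(a) grant + 13 years → 7 October 1996.
(b) filing + 20 years → 2 February 2001.
Later of the two: 2 February 2001.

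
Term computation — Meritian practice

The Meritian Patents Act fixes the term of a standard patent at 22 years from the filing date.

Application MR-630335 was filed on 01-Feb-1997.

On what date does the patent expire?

Filing date + 22 years → 1 February 2019.

February 1, 2019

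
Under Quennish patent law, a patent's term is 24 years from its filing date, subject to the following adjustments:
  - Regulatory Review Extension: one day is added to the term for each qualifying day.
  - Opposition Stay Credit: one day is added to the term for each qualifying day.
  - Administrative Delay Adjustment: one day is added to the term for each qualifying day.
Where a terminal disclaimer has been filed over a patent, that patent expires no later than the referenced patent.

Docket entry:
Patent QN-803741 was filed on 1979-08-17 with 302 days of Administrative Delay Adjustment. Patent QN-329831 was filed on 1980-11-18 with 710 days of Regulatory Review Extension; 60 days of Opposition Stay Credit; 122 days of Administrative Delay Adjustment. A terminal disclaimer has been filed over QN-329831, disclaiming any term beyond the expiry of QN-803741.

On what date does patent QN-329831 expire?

June 14, 2004

Natural term of QN-329831:
  Base: filing + 24 years → 18 November 2004.
  Regulatory Review Extension: +710 days → 29 October 2006.
  Opposition Stay Credit: +60 days → 28 December 2006.
  Administrative Delay Adjustment: +122 days → 29 April 2007.
Expiry of referenced patent QN-803741:
  Base: filing + 24 years → 17 August 2003.
  Administrative Delay Adjustment: +302 days → 14 June 2004.
Terminal disclaimer: QN-329831 expires on the earlier of 29 April 2007 and 14 June 2004.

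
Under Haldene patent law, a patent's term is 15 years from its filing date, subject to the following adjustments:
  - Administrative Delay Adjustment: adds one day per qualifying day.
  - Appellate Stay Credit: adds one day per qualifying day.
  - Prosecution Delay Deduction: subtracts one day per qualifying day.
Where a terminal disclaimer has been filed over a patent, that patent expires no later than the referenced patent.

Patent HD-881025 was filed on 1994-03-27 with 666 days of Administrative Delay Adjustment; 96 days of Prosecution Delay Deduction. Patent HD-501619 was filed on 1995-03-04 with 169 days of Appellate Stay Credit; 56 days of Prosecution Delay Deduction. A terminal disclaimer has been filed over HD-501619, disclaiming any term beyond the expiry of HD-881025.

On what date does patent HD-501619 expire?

Natural term of HD-501619:
  Base: filing + 15 years → 4 March 2010.
  Appellate Stay Credit: +169 days → 20 August 2010.
  Prosecution Delay Deduction: −56 days → 25 June 2010.
Expiry of referenced patent HD-881025:
  Base: filing + 15 years → 27 March 2009.
  Administrative Delay Adjustment: +666 days → 22 January 2011.
  Prosecution Delay Deduction: −96 days → 18 October 2010.
Terminal disclaimer: HD-501619 expires on the earlier of 25 June 2010 and 18 October 2010.

2010-06-25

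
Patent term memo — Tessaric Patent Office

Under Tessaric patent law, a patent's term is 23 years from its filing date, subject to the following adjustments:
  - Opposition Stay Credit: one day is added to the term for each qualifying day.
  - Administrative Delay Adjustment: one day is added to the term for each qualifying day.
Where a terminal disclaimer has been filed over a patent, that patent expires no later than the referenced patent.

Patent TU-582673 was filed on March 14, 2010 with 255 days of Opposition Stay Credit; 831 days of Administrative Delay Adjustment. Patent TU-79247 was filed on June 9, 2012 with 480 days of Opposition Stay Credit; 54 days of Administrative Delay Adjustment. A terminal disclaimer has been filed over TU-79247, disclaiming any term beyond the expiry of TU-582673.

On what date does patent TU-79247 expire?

2036-03-04

Natural term of TU-79247:
  Base: filing + 23 years → 9 June 2035.
  Opposition Stay Credit: +480 days → 1 October 2036.
  Administrative Delay Adjustment: +54 days → 24 November 2036.
Expiry of referenced patent TU-582673:
  Base: filing + 23 years → 14 March 2033.
  Opposition Stay Credit: +255 days → 24 November 2033.
  Administrative Delay Adjustment: +831 days → 4 March 2036.
Terminal disclaimer: TU-79247 expires on the earlier of 24 November 2036 and 4 March 2036.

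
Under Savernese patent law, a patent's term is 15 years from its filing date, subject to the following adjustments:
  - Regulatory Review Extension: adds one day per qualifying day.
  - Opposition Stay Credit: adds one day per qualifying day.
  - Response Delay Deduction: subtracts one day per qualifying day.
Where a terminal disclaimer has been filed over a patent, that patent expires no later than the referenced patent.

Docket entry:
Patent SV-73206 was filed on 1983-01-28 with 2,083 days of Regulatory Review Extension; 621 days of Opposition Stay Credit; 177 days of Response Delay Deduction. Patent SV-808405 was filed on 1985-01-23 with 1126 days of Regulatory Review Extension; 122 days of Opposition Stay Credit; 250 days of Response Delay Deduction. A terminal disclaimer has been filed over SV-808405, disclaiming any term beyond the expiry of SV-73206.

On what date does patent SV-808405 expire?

October 17, 2002

Natural term of SV-808405:
  Base: filing + 15 years → 23 January 2000.
  Regulatory Review Extension: +1126 days → 22 February 2003.
  Opposition Stay Credit: +122 days → 24 June 2003.
  Response Delay Deduction: −250 days → 17 October 2002.
Expiry of referenced patent SV-73206:
  Base: filing + 15 years → 28 January 1998.
  Regulatory Review Extension: +2083 days → 12 October 2003.
  Opposition Stay Credit: +621 days → 24 June 2005.
  Response Delay Deduction: −177 days → 29 December 2004.
Terminal disclaimer: SV-808405 expires on the earlier of 17 October 2002 and 29 December 2004.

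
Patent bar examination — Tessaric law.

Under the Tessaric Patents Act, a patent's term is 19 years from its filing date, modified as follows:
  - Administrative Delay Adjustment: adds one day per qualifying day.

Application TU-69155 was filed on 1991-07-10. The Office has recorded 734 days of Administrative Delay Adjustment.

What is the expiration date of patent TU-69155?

Base term: filing date + 19 years → 10 July 2010.
Administrative Delay Adjustment: +734 days → 13 July 2012.

July 13, 2012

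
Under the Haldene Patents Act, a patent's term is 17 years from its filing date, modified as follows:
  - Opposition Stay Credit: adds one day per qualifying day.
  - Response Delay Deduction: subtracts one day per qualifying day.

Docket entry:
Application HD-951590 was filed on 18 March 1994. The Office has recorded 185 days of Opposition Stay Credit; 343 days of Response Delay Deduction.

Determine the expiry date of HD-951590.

Base term: filing date + 17 years → 18 March 2011.
Opposition Stay Credit: +185 days → 19 September 2011.
Response Delay Deduction: −343 days → 11 October 2010.

October 11, 2010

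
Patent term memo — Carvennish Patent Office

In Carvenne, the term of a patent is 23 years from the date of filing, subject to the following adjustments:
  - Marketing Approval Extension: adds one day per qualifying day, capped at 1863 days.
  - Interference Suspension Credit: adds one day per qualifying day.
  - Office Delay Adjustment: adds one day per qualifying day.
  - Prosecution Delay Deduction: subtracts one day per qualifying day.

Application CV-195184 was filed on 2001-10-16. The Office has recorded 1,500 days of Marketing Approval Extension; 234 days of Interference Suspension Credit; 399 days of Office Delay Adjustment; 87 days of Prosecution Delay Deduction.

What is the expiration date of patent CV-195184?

May 24, 2030

Base term: filing date + 23 years → 16 October 2024.
Marketing Approval Extension: 1500 days (within the 1863-day cap) → +1500 days → 24 November 2028.
Interference Suspension Credit: +234 days → 16 July 2029.
Office Delay Adjustment: +399 days → 19 August 2030.
Prosecution Delay Deduction: −87 days → 24 May 2030.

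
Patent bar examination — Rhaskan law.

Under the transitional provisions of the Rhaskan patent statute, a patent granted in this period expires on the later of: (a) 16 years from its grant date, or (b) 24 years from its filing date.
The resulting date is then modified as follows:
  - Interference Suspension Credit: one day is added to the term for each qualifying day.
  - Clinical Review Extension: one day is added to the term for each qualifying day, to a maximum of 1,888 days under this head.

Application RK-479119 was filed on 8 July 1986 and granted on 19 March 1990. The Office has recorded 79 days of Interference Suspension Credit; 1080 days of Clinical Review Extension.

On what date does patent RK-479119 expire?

(a) grant + 16 years → 19 March 2006.
(b) filing + 24 years → 8 July 2010.
Later of the two: 8 July 2010.
Interference Suspension Credit: +79 days → 25 September 2010.
Clinical Review Extension: 1080 days (within the 1888-day cap) → +1080 days → 9 September 2013.

2013-09-09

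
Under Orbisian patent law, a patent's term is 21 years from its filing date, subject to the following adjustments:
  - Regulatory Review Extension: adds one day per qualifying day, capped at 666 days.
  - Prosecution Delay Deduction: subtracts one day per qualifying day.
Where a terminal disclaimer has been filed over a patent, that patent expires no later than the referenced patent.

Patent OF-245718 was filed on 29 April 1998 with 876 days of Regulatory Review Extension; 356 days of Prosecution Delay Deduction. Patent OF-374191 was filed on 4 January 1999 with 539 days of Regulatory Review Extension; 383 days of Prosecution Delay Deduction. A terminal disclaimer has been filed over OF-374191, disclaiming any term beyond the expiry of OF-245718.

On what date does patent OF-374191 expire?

Natural term of OF-374191:
  Base: filing + 21 years → 4 January 2020.
  Regulatory Review Extension: 539 days (within the 666-day cap) → +539 days → 26 June 2021.
  Prosecution Delay Deduction: −383 days → 8 June 2020.
Expiry of referenced patent OF-245718:
  Base: filing + 21 years → 29 April 2019.
  Regulatory Review Extension: 876 days claimed exceeds the 666-day cap, so +666 days → 23 February 2021.
  Prosecution Delay Deduction: −356 days → 4 March 2020.
Terminal disclaimer: OF-374191 expires on the earlier of 8 June 2020 and 4 March 2020.

2020-03-04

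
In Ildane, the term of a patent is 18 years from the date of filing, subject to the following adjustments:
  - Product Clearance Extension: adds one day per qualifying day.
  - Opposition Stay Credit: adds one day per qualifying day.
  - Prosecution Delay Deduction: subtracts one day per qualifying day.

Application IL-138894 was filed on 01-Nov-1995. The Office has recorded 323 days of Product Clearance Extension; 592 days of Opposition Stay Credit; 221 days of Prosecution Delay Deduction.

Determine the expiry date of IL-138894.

Base term: filing date + 18 years → 1 November 2013.
Product Clearance Extension: +323 days → 20 September 2014.
Opposition Stay Credit: +592 days → 4 May 2016.
Prosecution Delay Deduction: −221 days → 26 September 2015.

2015-09-26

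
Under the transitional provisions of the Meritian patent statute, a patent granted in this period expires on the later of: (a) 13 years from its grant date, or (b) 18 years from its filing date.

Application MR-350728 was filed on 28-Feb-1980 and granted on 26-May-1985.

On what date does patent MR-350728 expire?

(a) grant + 13 years → 26 May 1998.
(b) filing + 18 years → 28 February 1998.
Later of the two: 26 May 1998.

May 26, 1998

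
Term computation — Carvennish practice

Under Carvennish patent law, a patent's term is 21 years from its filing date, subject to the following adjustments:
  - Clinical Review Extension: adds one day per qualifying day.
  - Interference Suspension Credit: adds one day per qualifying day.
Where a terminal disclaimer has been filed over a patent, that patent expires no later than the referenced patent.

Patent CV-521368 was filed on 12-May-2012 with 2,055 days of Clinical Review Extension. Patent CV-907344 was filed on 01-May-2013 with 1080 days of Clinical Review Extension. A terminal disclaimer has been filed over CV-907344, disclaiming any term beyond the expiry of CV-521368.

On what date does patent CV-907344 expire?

2037-04-15

Natural term of CV-907344:
  Base: filing + 21 years → 1 May 2034.
  Clinical Review Extension: +1080 days → 15 April 2037.
Expiry of referenced patent CV-521368:
  Base: filing + 21 years → 12 May 2033.
  Clinical Review Extension: +2055 days → 27 December 2038.
Terminal disclaimer: CV-907344 expires on the earlier of 15 April 2037 and 27 December 2038.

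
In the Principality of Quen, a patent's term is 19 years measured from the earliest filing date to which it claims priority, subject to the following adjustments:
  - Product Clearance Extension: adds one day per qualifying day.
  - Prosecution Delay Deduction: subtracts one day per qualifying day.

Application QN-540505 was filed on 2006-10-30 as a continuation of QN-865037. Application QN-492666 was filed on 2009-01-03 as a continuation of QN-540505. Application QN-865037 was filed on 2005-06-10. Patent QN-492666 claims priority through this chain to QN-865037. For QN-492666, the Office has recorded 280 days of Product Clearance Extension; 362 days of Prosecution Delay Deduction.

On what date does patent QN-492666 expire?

Earliest priority filing: 10 June 2005.
Base term: 10 June 2005 + 19 years → 10 June 2024.
Product Clearance Extension: +280 days → 17 March 2025.
Prosecution Delay Deduction: −362 days → 20 March 2024.

2024-03-20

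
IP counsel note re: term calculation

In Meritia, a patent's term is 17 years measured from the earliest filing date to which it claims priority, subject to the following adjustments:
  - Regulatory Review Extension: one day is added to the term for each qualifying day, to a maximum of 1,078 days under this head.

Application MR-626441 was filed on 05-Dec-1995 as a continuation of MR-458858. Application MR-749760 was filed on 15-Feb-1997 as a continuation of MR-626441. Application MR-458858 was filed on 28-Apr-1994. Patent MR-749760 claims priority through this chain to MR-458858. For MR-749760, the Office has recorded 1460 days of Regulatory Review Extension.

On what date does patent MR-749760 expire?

2014-04-10

Earliest priority filing: 28 April 1994.
Base term: 28 April 1994 + 17 years → 28 April 2011.
Regulatory Review Extension: 1460 days claimed exceeds the 1078-day cap, so +1078 days → 10 April 2014.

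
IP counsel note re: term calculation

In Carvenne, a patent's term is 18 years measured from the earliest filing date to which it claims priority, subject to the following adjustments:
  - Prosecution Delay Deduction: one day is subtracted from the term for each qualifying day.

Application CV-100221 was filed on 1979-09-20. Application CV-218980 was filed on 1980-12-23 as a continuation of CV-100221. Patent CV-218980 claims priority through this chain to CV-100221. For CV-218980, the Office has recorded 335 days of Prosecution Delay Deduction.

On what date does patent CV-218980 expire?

1996-10-20

Earliest priority filing: 20 September 1979.
Base term: 20 September 1979 + 18 years → 20 September 1997.
Prosecution Delay Deduction: −335 days → 20 October 1996.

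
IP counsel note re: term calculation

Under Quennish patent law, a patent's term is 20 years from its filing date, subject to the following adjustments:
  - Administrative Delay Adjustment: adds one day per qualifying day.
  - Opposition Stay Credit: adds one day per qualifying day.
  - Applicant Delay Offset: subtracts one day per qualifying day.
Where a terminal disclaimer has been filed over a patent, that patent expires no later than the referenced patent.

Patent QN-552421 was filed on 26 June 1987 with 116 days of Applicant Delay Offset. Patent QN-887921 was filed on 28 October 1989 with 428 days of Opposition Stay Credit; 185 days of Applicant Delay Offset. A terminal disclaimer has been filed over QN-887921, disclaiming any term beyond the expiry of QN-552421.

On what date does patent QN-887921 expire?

Natural term of QN-887921:
  Base: filing + 20 years → 28 October 2009.
  Opposition Stay Credit: +428 days → 30 December 2010.
  Applicant Delay Offset: −185 days → 28 June 2010.
Expiry of referenced patent QN-552421:
  Base: filing + 20 years → 26 June 2007.
  Applicant Delay Offset: −116 days → 2 March 2007.
Terminal disclaimer: QN-887921 expires on the earlier of 28 June 2010 and 2 March 2007.

March 2, 2007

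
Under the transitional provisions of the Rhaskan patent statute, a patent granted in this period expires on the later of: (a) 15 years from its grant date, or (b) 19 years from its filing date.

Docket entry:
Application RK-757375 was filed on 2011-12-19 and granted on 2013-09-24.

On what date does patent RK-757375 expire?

(a) grant + 15 years → 24 September 2028.
(b) filing + 19 years → 19 December 2030.
Later of the two: 19 December 2030.

2030-12-19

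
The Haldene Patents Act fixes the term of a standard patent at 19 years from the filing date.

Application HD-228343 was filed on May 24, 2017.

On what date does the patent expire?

May 24, 2036

Filing date + 19 years → 24 May 2036.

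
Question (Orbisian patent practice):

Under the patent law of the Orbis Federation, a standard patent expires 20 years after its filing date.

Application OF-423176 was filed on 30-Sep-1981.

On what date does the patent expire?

September 30, 2001

Filing date + 20 years → 30 September 2001.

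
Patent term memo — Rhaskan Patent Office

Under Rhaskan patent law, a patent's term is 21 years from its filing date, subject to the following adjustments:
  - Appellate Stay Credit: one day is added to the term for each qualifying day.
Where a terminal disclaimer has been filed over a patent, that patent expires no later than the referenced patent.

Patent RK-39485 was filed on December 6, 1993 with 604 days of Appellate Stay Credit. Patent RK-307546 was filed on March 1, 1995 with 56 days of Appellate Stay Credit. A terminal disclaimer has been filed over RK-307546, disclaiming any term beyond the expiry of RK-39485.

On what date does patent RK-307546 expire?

2016-04-26

Natural term of RK-307546:
  Base: filing + 21 years → 1 March 2016.
  Appellate Stay Credit: +56 days → 26 April 2016.
Expiry of referenced patent RK-39485:
  Base: filing + 21 years → 6 December 2014.
  Appellate Stay Credit: +604 days → 1 August 2016.
Terminal disclaimer: RK-307546 expires on the earlier of 26 April 2016 and 1 August 2016.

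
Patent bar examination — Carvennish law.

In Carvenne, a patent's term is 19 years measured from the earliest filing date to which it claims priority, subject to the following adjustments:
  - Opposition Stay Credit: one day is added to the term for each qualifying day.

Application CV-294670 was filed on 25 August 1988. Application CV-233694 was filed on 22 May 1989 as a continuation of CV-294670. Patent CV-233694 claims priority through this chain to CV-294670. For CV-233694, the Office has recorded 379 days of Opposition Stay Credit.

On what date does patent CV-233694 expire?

September 7, 2008

Earliest priority filing: 25 August 1988.
Base term: 25 August 1988 + 19 years → 25 August 2007.
Opposition Stay Credit: +379 days → 7 September 2008.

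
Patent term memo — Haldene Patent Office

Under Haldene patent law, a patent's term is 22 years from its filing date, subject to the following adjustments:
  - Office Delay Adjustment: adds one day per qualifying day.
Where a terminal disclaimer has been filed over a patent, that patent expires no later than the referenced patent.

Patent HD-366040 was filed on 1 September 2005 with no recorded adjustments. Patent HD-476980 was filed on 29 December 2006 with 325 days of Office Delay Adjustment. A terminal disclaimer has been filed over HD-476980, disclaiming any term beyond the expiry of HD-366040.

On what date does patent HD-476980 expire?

September 1, 2027

Natural term of HD-476980:
  Base: filing + 22 years → 29 December 2028.
  Office Delay Adjustment: +325 days → 19 November 2029.
Expiry of referenced patent HD-366040:
  Base: filing + 22 years → 1 September 2027.
Terminal disclaimer: HD-476980 expires on the earlier of 19 November 2029 and 1 September 2027.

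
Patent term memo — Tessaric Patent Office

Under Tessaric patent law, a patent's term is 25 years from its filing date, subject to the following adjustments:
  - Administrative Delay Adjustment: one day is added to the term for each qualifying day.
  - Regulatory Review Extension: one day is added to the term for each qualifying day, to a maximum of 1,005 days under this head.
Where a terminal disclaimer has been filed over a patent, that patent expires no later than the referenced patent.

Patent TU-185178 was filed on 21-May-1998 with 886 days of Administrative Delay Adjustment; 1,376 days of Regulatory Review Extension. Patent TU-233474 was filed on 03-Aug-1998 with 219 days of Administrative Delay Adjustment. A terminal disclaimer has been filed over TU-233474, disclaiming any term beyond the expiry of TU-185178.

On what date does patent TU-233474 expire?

2024-03-09

Natural term of TU-233474:
  Base: filing + 25 years → 3 August 2023.
  Administrative Delay Adjustment: +219 days → 9 March 2024.
Expiry of referenced patent TU-185178:
  Base: filing + 25 years → 21 May 2023.
  Administrative Delay Adjustment: +886 days → 23 October 2025.
  Regulatory Review Extension: 1376 days claimed exceeds the 1005-day cap, so +1005 days → 24 July 2028.
Terminal disclaimer: TU-233474 expires on the earlier of 9 March 2024 and 24 July 2028.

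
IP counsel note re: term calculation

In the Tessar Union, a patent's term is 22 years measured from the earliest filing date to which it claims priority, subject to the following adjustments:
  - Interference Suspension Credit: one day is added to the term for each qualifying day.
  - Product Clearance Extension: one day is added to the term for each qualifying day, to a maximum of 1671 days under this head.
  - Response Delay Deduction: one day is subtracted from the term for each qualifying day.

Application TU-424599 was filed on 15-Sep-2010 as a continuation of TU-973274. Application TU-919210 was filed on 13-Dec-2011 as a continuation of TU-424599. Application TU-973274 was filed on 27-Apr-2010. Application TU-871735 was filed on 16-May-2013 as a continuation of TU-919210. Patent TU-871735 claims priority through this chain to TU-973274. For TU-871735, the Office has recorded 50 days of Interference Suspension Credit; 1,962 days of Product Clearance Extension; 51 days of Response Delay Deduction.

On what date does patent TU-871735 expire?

2036-11-22

Earliest priority filing: 27 April 2010.
Base term: 27 April 2010 + 22 years → 27 April 2032.
Interference Suspension Credit: +50 days → 16 June 2032.
Product Clearance Extension: 1962 days claimed exceeds the 1671-day cap, so +1671 days → 12 January 2037.
Response Delay Deduction: −51 days → 22 November 2036.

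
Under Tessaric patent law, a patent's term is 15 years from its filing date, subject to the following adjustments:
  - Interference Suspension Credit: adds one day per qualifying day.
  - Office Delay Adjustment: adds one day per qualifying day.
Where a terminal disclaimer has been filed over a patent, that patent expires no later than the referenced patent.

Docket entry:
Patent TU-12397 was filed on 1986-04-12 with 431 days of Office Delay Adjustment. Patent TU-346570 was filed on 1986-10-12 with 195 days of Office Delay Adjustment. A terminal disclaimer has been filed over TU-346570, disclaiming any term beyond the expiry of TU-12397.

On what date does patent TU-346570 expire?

Natural term of TU-346570:
  Base: filing + 15 years → 12 October 2001.
  Office Delay Adjustment: +195 days → 25 April 2002.
Expiry of referenced patent TU-12397:
  Base: filing + 15 years → 12 April 2001.
  Office Delay Adjustment: +431 days → 17 June 2002.
Terminal disclaimer: TU-346570 expires on the earlier of 25 April 2002 and 17 June 2002.

2002-04-25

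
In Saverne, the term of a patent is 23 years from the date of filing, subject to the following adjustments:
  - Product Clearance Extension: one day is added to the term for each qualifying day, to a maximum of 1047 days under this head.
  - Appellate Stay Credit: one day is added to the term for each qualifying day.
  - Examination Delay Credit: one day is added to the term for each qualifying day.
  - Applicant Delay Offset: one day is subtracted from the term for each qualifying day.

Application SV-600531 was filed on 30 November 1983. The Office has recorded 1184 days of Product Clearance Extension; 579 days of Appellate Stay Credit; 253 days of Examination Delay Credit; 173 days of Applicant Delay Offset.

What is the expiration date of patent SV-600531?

August 2, 2011

Base term: filing date + 23 years → 30 November 2006.
Product Clearance Extension: 1184 days claimed exceeds the 1047-day cap, so +1047 days → 12 October 2009.
Appellate Stay Credit: +579 days → 14 May 2011.
Examination Delay Credit: +253 days → 22 January 2012.
Applicant Delay Offset: −173 days → 2 August 2011.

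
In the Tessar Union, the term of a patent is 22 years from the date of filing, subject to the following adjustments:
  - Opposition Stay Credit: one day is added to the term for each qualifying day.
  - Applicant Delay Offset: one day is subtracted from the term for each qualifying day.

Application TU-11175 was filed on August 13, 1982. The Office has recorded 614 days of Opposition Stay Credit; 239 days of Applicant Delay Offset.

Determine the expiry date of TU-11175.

Base term: filing date + 22 years → 13 August 2004.
Opposition Stay Credit: +614 days → 19 April 2006.
Applicant Delay Offset: −239 days → 23 August 2005.

August 23, 2005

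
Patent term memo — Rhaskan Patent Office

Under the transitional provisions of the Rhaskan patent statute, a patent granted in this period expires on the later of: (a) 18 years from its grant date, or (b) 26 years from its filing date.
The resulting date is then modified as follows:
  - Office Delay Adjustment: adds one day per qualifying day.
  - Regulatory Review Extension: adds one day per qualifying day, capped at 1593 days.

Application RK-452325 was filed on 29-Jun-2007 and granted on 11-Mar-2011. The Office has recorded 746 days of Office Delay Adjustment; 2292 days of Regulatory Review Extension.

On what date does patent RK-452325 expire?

2039-11-24

(a) grant + 18 years → 11 March 2029.
(b) filing + 26 years → 29 June 2033.
Later of the two: 29 June 2033.
Office Delay Adjustment: +746 days → 15 July 2035.
Regulatory Review Extension: 2292 days claimed exceeds the 1593-day cap, so +1593 days → 24 November 2039.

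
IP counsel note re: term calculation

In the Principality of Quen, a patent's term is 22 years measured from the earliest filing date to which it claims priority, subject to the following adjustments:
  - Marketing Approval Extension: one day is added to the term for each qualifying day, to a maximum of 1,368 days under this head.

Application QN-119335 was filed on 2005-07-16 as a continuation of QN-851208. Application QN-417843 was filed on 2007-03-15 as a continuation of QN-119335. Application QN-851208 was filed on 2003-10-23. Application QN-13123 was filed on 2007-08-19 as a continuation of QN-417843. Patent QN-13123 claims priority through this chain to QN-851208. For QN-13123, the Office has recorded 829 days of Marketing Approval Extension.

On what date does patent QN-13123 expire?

Earliest priority filing: 23 October 2003.
Base term: 23 October 2003 + 22 years → 23 October 2025.
Marketing Approval Extension: 829 days (within the 1368-day cap) → +829 days → 30 January 2028.

January 30, 2028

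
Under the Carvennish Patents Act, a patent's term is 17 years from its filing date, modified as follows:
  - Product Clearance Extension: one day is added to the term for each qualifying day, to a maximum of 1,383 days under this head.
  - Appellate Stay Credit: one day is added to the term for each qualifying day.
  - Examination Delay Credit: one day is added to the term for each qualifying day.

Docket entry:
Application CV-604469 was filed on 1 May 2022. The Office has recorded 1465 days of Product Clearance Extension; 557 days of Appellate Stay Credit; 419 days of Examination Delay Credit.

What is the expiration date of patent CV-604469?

Base term: filing date + 17 years → 1 May 2039.
Product Clearance Extension: 1465 days claimed exceeds the 1383-day cap, so +1383 days → 12 February 2043.
Appellate Stay Credit: +557 days → 22 August 2044.
Examination Delay Credit: +419 days → 15 October 2045.

2045-10-15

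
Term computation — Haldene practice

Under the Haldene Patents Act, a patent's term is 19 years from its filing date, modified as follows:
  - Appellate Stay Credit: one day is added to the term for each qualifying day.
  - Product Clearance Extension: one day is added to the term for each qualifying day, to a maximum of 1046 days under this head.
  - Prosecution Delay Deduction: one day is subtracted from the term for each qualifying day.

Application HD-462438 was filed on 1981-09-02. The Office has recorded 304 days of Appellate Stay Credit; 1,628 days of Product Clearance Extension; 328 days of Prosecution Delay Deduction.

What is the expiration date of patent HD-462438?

June 21, 2003

Base term: filing date + 19 years → 2 September 2000.
Appellate Stay Credit: +304 days → 3 July 2001.
Product Clearance Extension: 1628 days claimed exceeds the 1046-day cap, so +1046 days → 14 May 2004.
Prosecution Delay Deduction: −328 days → 21 June 2003.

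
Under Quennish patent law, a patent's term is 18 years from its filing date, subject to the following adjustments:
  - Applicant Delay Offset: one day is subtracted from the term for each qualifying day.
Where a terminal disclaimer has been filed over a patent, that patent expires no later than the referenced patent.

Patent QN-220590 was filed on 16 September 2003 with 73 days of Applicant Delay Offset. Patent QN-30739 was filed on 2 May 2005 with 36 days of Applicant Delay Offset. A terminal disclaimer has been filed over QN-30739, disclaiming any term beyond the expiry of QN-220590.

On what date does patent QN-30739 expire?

Natural term of QN-30739:
  Base: filing + 18 years → 2 May 2023.
  Applicant Delay Offset: −36 days → 27 March 2023.
Expiry of referenced patent QN-220590:
  Base: filing + 18 years → 16 September 2021.
  Applicant Delay Offset: −73 days → 5 July 2021.
Terminal disclaimer: QN-30739 expires on the earlier of 27 March 2023 and 5 July 2021.

2021-07-05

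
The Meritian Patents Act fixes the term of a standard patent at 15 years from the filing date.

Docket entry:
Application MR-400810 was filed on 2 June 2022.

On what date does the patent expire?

June 2, 2037

Filing date + 15 years → 2 June 2037.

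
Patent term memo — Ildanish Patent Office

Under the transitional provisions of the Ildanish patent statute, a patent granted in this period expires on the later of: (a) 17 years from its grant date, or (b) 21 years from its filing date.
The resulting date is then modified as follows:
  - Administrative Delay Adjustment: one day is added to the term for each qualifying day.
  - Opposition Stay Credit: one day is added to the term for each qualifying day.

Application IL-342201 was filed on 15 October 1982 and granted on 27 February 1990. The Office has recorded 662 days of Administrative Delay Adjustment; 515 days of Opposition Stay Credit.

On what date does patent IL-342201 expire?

(a) grant + 17 years → 27 February 2007.
(b) filing + 21 years → 15 October 2003.
Later of the two: 27 February 2007.
Administrative Delay Adjustment: +662 days → 20 December 2008.
Opposition Stay Credit: +515 days → 19 May 2010.

2010-05-19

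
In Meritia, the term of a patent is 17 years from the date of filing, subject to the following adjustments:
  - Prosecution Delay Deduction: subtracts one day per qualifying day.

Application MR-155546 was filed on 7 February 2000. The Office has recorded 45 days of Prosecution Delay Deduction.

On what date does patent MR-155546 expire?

2016-12-24

Base term: filing date + 17 years → 7 February 2017.
Prosecution Delay Deduction: −45 days → 24 December 2016.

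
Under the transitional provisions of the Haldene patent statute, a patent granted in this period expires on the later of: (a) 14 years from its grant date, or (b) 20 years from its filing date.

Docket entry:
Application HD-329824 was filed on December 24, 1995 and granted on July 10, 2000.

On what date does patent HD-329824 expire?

(a) grant + 14 years → 10 July 2014.
(b) filing + 20 years → 24 December 2015.
Later of the two: 24 December 2015.

December 24, 2015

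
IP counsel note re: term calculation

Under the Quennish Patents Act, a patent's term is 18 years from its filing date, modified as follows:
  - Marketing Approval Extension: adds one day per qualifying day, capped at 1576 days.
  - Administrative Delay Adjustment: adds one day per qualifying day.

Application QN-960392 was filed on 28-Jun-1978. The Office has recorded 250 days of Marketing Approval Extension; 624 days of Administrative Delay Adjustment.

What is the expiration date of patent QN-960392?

Base term: filing date + 18 years → 28 June 1996.
Marketing Approval Extension: 250 days (within the 1576-day cap) → +250 days → 5 March 1997.
Administrative Delay Adjustment: +624 days → 19 November 1998.

November 19, 1998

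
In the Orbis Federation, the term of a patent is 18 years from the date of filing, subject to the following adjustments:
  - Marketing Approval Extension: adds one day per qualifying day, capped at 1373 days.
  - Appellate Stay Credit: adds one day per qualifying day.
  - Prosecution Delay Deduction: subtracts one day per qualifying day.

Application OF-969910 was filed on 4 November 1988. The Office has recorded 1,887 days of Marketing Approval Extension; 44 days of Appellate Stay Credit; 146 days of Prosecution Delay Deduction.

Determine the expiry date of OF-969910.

2010-04-28

Base term: filing date + 18 years → 4 November 2006.
Marketing Approval Extension: 1887 days claimed exceeds the 1373-day cap, so +1373 days → 8 August 2010.
Appellate Stay Credit: +44 days → 21 September 2010.
Prosecution Delay Deduction: −146 days → 28 April 2010.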